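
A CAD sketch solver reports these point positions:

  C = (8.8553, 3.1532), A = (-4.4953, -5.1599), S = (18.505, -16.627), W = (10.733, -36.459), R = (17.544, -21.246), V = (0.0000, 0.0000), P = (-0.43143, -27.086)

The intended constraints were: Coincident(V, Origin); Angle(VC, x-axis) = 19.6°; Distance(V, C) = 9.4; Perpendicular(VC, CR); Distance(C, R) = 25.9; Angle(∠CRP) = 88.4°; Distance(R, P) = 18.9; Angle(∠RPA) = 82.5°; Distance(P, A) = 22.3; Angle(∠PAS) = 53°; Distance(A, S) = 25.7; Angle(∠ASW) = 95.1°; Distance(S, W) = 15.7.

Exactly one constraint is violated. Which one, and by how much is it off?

Distance(S, W) = 15.7 — off by 5.60.

V = (0.00, 0.00) ✓; VC at 19.60° ✓; |VC| = 9.400 ✓; ∠(VC, CR) = 90.00° ✓; |CR| = 25.90 ✓; ∠CRP = 88.40° ✓; |RP| = 18.90 ✓; ∠RPA = 82.50° ✓; |PA| = 22.30 ✓; ∠PAS = 53.00° ✓; |AS| = 25.70 ✓; ∠ASW = 95.10° ✓; |SW| = 21.30 ✗.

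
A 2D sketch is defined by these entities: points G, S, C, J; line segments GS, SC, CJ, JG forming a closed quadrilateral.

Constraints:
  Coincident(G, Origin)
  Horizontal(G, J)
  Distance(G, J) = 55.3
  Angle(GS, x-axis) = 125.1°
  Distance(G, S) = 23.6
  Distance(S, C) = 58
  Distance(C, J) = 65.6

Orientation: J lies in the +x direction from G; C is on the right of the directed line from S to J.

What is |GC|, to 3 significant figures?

36.8

G is at the origin; GJ is horizontal with |GJ| = 55.3 and J in +x, so J = (55.3, 0). GS runs at 125.1° with |GS| = 23.6, so S = (-13.6, 19.3). C is determined by |SC| = 58.0 and |CJ| = 65.6 together: it lies at the intersection of circle(S, 58.0) and circle(J, 65.6). With |SJ| = 71.5, the foot of the radical line on SJ is 29.2 from S and the perpendicular offset is √(58.0² − 29.2²) = 50.1. Taking the right-of-SJ solution: C = (1.01, -36.8).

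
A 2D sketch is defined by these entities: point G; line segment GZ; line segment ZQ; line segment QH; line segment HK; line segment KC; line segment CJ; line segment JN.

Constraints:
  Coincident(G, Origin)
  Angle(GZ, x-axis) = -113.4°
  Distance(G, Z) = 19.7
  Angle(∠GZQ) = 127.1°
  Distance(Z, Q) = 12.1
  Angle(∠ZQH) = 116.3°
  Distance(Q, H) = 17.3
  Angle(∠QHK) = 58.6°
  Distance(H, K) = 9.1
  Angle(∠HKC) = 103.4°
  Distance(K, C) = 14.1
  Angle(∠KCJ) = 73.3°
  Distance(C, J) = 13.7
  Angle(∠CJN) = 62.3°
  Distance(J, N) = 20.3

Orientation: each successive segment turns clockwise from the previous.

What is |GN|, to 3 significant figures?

22.4

G is at the origin; GZ runs at -113.4° with length 19.7, so Z = (-7.82, -18.1). ∠GZQ = 127.1° gives ZQ at -166° from the x-axis; with |ZQ| = 12.1, Q = (-19.6, -20.9). ∠ZQH = 116.3° gives QH at 130° from the x-axis; with |QH| = 17.3, H = (-30.7, -7.69). ∠QHK = 58.6° gives HK at 8.60° from the x-axis; with |HK| = 9.1, K = (-21.7, -6.33). ∠HKC = 103.4° gives KC at -68.0° from the x-axis; with |KC| = 14.1, C = (-16.4, -19.4). ∠KCJ = 73.3° gives CJ at -175° from the x-axis; with |CJ| = 13.7, J = (-30.1, -20.7). ∠CJN = 62.3° gives JN at 67.6° from the x-axis; with |JN| = 20.3, N = (-22.3, -1.90). Then |GN| = |N − G| = 22.4.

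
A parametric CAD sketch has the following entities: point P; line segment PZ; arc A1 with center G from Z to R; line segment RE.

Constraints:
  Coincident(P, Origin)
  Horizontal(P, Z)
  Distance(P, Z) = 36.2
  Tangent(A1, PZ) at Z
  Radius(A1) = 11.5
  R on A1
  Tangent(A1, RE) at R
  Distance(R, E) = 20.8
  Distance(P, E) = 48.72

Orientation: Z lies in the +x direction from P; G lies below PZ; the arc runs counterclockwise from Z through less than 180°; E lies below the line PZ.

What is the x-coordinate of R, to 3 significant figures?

25.6

P is at the origin; P and Z share the same y with |PZ| = 36.2 and Z on the +x side, so Z = (36.2, 0.00). A1 meets PZ tangentially, so GZ is at right angles to PZ, so G = Z + (0, -11.5) = (36.2, -11.5). Since GR ⟂ RE (tangency), |GE| = √(11.5² + 20.8²) = 23.8 regardless of where R sits on A1. So E lies on both circle(P, 48.72) and circle(G, 23.8); the below-PZ intersection is E = (33.7, -35.1). R is the foot of the tangent from E: R = (25.6, -16.0).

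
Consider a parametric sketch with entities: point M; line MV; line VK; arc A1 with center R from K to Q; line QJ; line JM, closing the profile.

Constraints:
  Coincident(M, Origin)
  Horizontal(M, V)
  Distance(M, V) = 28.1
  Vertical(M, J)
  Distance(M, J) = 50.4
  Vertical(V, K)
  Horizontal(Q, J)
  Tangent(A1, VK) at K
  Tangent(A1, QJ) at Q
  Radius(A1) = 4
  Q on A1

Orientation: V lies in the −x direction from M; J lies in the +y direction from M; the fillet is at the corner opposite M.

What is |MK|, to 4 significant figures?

54.25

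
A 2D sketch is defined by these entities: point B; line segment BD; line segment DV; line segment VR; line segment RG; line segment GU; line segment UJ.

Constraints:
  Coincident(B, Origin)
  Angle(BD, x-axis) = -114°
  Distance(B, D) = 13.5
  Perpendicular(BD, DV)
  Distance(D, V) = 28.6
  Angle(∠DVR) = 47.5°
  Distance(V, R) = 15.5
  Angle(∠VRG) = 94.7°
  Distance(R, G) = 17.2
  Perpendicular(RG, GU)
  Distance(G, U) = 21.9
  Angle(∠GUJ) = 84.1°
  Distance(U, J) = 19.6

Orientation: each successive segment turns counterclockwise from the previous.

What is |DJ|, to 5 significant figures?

32.259

B is at the origin; BD runs at -114.0° with length 13.5, so D = (-5.4909, -12.333). BD is perpendicular to DV, so DV runs at -24.000°; with |DV| = 28.6, V = (20.636, -23.966). ∠DVR = 47.5° gives VR at 108.50° from the x-axis; with |VR| = 15.5, R = (15.718, -9.2665). ∠VRG = 94.7° gives RG at -166.20° from the x-axis; with |RG| = 17.2, G = (-0.98528, -13.369). RG ⟂ GU, so GU runs at -76.200°; with |GU| = 21.9, U = (4.2386, -34.637). ∠GUJ = 84.1° gives UJ at 19.700° from the x-axis; with |UJ| = 19.6, J = (22.691, -28.030). Then |DJ| = |J − D| = 32.259.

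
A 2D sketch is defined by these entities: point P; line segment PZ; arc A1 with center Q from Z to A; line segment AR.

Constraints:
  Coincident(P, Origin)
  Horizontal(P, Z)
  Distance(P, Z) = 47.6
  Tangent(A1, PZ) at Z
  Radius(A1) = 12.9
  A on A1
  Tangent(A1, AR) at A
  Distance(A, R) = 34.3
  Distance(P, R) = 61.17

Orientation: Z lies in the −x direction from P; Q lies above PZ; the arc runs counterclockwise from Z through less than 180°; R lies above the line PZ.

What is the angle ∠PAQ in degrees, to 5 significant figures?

153.13°

P is at the origin; P and Z share the same y with |PZ| = 47.6 and Z on the −x side, so Z = (-47.600, 0.0000). The tangent condition forces QZ to be normal to PZ, so Q = Z + (0, 12.9) = (-47.600, 12.900). Since QA ⟂ AR (tangency), |QR| = √(12.9² + 34.3²) = 36.646 regardless of where A sits on A1. So R lies on both circle(P, 61.17) and circle(Q, 36.646); the above-PZ intersection is R = (-37.689, 48.180). A is the foot of the tangent from R: A = (-34.748, 14.006).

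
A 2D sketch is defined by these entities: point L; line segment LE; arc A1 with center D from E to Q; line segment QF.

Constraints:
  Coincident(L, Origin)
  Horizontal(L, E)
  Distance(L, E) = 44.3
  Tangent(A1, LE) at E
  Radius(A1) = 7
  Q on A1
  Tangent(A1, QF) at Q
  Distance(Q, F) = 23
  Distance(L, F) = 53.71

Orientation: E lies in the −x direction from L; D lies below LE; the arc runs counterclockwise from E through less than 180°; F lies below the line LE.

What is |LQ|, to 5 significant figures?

51.774

Checks: |DQ| = 7.000 ✓; ∠(DQ, QF) = 90.00° ✓; |QF| = 23.00 ✓; |LF| = 53.71 ✓.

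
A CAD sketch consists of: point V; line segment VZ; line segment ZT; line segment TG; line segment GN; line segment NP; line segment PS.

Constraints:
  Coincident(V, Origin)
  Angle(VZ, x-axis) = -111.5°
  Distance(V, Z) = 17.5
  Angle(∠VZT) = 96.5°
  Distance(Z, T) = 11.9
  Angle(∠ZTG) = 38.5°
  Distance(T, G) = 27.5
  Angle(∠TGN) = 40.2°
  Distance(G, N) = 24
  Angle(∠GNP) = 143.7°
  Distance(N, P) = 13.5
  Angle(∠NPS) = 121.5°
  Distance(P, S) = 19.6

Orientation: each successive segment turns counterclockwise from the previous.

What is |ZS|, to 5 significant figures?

25.923

∠GNP = 143.7° gives NP at -70.400° from the x-axis; with |NP| = 13.5, P = (-9.2404, -32.355). ∠NPS = 121.5° gives PS at -11.900° from the x-axis; with |PS| = 19.6, S = (9.9384, -36.397). Then |ZS| = |S − Z| = 25.923.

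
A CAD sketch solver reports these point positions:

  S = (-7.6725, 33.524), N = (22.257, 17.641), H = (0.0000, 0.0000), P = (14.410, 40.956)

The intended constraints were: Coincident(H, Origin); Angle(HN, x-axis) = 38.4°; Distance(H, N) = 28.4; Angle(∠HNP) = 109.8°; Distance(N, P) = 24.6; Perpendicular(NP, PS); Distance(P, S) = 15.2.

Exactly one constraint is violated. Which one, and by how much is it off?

Distance(P, S) = 15.2 — off by 8.10.

H = (0.00, 0.00) ✓; HN at 38.40° ✓; |HN| = 28.40 ✓; ∠HNP = 109.8° ✓; |NP| = 24.60 ✓; ∠(NP, PS) = 90.00° ✓; |PS| = 23.30 ✗.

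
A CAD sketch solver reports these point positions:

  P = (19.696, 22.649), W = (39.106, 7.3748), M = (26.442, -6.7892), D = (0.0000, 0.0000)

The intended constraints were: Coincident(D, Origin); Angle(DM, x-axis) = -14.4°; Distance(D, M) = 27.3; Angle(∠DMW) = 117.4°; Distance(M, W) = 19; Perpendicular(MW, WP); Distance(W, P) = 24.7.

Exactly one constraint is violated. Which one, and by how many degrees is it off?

Perpendicular(MW, WP) — off by 3.60°.

D = (0.00, 0.00) ✓; DM at -14.40° ✓; |DM| = 27.30 ✓; ∠DMW = 117.4° ✓; |MW| = 19.00 ✓; ∠(MW, WP) = 93.60° ✗; |WP| = 24.70 ✓.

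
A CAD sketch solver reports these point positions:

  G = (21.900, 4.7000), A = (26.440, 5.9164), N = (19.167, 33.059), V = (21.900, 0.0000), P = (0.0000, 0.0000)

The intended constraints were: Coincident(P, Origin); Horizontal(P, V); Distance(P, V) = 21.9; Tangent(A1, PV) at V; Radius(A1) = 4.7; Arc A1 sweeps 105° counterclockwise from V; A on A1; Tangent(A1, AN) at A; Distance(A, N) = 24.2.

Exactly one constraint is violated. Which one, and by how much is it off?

Distance(A, N) = 24.2 — off by 3.90.

P = (0.00, 0.00) ✓; P.y = 0.00, V.y = 0.00 ✓; |PV| = 21.90 ✓; ∠(GV, VP) = 90.00° ✓; |GV| = 4.700 ✓; bearing(G→A) − bearing(G→V) = 105.0° ✓; |GA| = 4.700 ✓; ∠(GA, AN) = 90.00° ✓; |AN| = 28.10 ✗.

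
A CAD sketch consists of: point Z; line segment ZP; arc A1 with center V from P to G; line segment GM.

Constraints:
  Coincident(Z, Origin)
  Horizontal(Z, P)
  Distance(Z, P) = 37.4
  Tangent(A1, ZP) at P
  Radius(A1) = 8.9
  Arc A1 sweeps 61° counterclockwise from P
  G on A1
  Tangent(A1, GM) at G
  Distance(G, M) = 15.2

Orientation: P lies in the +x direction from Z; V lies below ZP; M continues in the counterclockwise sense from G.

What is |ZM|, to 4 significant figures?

28.54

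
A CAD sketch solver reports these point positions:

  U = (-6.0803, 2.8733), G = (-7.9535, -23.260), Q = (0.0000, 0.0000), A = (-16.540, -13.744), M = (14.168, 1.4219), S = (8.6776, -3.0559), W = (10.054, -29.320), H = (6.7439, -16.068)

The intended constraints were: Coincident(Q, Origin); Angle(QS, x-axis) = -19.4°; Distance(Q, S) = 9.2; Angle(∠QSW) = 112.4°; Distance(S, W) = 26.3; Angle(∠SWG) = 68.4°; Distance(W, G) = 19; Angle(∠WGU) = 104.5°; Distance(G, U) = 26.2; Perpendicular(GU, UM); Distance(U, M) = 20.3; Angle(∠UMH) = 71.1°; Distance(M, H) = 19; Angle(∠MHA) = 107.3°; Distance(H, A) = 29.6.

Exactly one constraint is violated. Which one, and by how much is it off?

Distance(H, A) = 29.6 — off by 6.20.

Q = (0.00, 0.00) ✓; QS at -19.40° ✓; |QS| = 9.200 ✓; ∠QSW = 112.4° ✓; |SW| = 26.30 ✓; ∠SWG = 68.40° ✓; |WG| = 19.00 ✓; ∠WGU = 104.5° ✓; |GU| = 26.20 ✓; ∠(GU, UM) = 90.00° ✓; |UM| = 20.30 ✓; ∠UMH = 71.10° ✓; |MH| = 19.00 ✓; ∠MHA = 107.3° ✓; |HA| = 23.40 ✗.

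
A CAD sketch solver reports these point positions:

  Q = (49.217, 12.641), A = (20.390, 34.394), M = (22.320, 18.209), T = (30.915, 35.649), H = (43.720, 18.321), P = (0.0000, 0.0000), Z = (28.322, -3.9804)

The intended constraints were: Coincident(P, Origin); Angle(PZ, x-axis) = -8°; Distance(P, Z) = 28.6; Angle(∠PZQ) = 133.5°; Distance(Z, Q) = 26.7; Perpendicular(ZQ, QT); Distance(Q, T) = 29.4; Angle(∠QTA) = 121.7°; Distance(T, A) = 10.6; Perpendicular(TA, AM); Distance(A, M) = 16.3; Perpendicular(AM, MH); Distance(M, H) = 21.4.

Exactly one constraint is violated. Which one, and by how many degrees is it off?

Perpendicular(AM, MH) — off by 6.50°.

P = (0.00, 0.00) ✓; PZ at -8.000° ✓; |PZ| = 28.60 ✓; ∠PZQ = 133.5° ✓; |ZQ| = 26.70 ✓; ∠(ZQ, QT) = 90.00° ✓; |QT| = 29.40 ✓; ∠QTA = 121.7° ✓; |TA| = 10.60 ✓; ∠(TA, AM) = 90.00° ✓; |AM| = 16.30 ✓; ∠(AM, MH) = 83.50° ✗; |MH| = 21.40 ✓.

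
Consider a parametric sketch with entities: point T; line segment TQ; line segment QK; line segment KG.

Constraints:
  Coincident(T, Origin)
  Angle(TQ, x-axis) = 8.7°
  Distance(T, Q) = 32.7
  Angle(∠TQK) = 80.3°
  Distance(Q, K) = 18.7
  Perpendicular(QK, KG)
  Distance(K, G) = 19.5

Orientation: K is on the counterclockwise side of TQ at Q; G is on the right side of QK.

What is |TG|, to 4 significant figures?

53.39

T is at the origin; TQ runs at 8.7° with length 32.7, so Q = 32.7·(cos 8.7°, sin 8.7°) = (32.32, 4.946). ∠TQK = 80.3°, so QK runs at 8.7° + (180° − 80.3°) = 108.4° from the x-axis; with |QK| = 18.7, K = Q + 18.7·(cos 108.4°, sin 108.4°) = (26.42, 22.69). QK ⟂ KG; with |KG| = 19.5 on the right of QK, G = K + 19.5·(0.9489, 0.3156) = (44.92, 28.85). Then |TG| = |G − T| = 53.39.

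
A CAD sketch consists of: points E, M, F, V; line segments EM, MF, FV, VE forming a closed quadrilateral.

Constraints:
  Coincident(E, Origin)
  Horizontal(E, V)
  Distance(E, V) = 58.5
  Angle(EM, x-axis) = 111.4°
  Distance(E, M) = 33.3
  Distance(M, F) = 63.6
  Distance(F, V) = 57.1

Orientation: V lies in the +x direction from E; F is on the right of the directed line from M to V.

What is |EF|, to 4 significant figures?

30.33

Checks: |MF| = 63.60 ✓; |FV| = 57.10 ✓.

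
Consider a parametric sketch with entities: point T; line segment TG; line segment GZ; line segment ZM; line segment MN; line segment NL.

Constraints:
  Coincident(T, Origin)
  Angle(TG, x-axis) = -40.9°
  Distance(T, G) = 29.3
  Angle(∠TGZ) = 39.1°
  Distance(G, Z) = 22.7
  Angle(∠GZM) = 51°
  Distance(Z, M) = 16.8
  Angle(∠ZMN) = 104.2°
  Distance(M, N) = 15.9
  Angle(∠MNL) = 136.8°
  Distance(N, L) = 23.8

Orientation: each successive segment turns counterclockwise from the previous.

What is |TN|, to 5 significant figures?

27.811

∠GZM = 51.0° gives ZM at -131.00° from the x-axis; with |ZM| = 16.8, M = (7.1829, -9.5079). ∠ZMN = 104.2° gives MN at -55.200° from the x-axis; with |MN| = 15.9, N = (16.257, -22.564). Then |TN| = |N − T| = 27.811.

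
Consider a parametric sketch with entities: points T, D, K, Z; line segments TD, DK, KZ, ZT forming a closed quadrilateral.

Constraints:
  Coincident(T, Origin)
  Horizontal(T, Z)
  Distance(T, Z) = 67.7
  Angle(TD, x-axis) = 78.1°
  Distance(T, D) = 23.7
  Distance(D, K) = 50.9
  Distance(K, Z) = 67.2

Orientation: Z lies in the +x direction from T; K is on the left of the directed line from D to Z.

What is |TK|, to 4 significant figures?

72.34

Checks: |DK| = 50.90 ✓; |KZ| = 67.20 ✓.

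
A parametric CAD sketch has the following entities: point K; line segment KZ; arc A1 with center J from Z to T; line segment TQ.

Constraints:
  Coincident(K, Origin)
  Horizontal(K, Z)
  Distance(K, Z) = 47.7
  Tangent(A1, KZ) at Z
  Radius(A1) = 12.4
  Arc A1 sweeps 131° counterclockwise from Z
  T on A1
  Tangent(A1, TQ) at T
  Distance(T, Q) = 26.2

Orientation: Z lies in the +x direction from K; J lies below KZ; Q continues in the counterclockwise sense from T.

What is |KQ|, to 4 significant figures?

68.62

K is at the origin; KZ is horizontal with |KZ| = 47.7 and Z on the +x side, so Z = (47.70, 0.000). The tangent condition forces JZ to be normal to KZ, so J = Z + (0, -12.4) = (47.70, -12.40). On A1, Z sits at bearing 90° from J; a 131° counterclockwise sweep puts T at bearing 221°, so T = J + 12.4·(cos 221°, sin 221°) = (38.34, -20.54). The tangent condition forces JT to be normal to TQ, so TQ runs along (−sin 221°, cos 221°); with |TQ| = 26.2, Q = (55.53, -40.31). Then |KQ| = |Q − K| = 68.62.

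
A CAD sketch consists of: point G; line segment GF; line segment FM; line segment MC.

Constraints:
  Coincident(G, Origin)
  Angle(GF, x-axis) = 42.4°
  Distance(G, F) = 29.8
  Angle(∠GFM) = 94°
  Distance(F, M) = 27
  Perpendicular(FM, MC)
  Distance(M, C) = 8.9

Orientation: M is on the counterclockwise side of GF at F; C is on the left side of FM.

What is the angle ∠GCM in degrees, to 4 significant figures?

125.6°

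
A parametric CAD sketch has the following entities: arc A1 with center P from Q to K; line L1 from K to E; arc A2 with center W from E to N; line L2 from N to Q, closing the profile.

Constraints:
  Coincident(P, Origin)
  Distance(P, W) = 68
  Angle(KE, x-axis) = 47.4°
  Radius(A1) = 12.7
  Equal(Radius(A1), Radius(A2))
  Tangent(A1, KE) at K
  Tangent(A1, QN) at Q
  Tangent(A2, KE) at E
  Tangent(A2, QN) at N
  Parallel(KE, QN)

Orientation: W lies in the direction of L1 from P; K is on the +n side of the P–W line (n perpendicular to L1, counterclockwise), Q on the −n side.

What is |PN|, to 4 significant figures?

69.18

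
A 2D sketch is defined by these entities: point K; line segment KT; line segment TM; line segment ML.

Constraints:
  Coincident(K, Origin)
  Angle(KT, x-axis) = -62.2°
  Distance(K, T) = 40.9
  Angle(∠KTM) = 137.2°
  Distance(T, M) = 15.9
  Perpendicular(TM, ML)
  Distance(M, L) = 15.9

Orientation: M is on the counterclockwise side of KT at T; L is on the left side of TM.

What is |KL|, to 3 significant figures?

47.4

K is at the origin; KT runs at -62.2° with length 40.9, so T = 40.9·(cos -62.2°, sin -62.2°) = (19.1, -36.2). ∠KTM = 137.2°, so TM runs at -62.2° + (180° − 137.2°) = -19.4° from the x-axis; with |TM| = 15.9, M = T + 15.9·(cos -19.4°, sin -19.4°) = (34.1, -41.5). TM is perpendicular to ML; with |ML| = 15.9 on the left of TM, L = M + 15.9·(0.332, 0.943) = (39.4, -26.5). Then |KL| = |L − K| = 47.4.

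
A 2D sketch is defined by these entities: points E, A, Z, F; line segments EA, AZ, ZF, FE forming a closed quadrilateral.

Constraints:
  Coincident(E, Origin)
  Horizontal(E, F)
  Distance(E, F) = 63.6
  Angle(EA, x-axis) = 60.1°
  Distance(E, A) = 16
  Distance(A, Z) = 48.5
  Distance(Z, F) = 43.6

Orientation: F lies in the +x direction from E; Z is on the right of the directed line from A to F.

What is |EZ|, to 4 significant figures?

42.29

Checks: |AZ| = 48.50 ✓; |ZF| = 43.60 ✓.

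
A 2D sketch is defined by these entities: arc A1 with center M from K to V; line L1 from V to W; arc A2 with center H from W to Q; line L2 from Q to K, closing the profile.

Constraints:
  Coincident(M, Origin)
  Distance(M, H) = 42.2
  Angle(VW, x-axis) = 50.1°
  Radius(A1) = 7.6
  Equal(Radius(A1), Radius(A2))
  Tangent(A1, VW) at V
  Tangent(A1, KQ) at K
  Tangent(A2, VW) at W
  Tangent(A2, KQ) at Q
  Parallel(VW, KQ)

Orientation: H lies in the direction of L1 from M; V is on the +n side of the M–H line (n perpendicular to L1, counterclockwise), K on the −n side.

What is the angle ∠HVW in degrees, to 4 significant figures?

10.21°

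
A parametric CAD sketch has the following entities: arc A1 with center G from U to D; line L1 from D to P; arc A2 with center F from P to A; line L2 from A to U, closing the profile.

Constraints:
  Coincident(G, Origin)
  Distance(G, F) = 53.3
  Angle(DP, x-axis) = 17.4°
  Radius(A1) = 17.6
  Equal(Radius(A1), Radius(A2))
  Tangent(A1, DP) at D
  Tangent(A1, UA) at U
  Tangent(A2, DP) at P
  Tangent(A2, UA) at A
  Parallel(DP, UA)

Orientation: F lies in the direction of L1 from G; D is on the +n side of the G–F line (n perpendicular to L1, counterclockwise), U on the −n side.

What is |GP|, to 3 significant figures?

56.1

Tangency of A1 to both parallel lines with radius 17.6 puts D and U at G ± 17.6·n: D = (-5.26, 16.8), U = (5.26, -16.8). Equal radii place P and A the same way about F: P = F + 17.6·n = (45.6, 32.7), A = F − 17.6·n = (56.1, -0.856). Then |GP| = |P − G| = 56.1.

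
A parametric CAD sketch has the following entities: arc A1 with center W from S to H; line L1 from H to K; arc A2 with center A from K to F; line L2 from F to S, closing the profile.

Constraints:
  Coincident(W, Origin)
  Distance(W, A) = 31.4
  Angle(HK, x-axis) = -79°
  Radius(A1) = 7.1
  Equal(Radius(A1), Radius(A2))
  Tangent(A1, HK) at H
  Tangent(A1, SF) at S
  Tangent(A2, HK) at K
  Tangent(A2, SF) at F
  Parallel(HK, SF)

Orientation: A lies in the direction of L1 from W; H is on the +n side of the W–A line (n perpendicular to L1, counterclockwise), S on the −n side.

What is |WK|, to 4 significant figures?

32.19

The slot axis is L1's direction at -79.0°, so u = (cos -79.0°, sin -79.0°) = (0.1908, -0.9816) and n = (−sin -79.0°, cos -79.0°) = (0.9816, 0.1908). W is at the origin and A lies 31.4 along u from W, so A = 31.4·u = (5.991, -30.82). Tangency of A1 to both parallel lines with radius 7.1 puts H and S at W ± 7.1·n: H = (6.970, 1.355), S = (-6.970, -1.355). Equal radii place K and F the same way about A: K = A + 7.1·n = (12.96, -29.47), F = A − 7.1·n = (-0.9782, -32.18). Then |WK| = |K − W| = 32.19.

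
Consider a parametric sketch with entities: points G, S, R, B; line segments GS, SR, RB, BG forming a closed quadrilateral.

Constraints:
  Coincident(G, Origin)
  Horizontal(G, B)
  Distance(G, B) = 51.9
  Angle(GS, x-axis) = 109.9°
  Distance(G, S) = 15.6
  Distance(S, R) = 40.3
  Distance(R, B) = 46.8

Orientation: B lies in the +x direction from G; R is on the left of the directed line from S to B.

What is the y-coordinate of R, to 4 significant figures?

39.34

G is at the origin; GB is horizontal with |GB| = 51.9 and B in +x, so B = (51.9, 0). GS runs at 109.9° with |GS| = 15.6, so S = (-5.310, 14.67). R is determined by |SR| = 40.3 and |RB| = 46.8 together: it lies at the intersection of circle(S, 40.3) and circle(B, 46.8). With |SB| = 59.06, the foot of the radical line on SB is 24.74 from S and the perpendicular offset is √(40.3² − 24.74²) = 31.81. Taking the left-of-SB solution: R = (26.55, 39.34).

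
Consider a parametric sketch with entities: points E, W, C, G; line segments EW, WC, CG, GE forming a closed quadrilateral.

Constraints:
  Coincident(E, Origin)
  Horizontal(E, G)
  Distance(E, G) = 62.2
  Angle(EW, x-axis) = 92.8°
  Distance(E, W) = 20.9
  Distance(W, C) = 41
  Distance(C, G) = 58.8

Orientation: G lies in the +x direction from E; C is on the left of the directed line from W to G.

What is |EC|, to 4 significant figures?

56.70

E is at the origin; EG is horizontal with |EG| = 62.2 and G in +x, so G = (62.2, 0). EW runs at 92.8° with |EW| = 20.9, so W = (-1.021, 20.88). C is determined by |WC| = 41.0 and |CG| = 58.8 together: it lies at the intersection of circle(W, 41.0) and circle(G, 58.8). With |WG| = 66.58, the foot of the radical line on WG is 19.95 from W and the perpendicular offset is √(41.0² − 19.95²) = 35.82. Taking the left-of-WG solution: C = (29.15, 48.63).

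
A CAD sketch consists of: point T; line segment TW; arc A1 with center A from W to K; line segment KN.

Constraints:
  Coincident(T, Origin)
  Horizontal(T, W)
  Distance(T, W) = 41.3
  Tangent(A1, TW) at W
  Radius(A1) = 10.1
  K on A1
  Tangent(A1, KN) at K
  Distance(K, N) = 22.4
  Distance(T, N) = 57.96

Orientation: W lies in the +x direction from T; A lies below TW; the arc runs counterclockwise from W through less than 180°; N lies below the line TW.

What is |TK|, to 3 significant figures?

37.0

Checks: |AK| = 10.10 ✓; ∠(AK, KN) = 90.00° ✓; |KN| = 22.40 ✓; |TN| = 57.96 ✓.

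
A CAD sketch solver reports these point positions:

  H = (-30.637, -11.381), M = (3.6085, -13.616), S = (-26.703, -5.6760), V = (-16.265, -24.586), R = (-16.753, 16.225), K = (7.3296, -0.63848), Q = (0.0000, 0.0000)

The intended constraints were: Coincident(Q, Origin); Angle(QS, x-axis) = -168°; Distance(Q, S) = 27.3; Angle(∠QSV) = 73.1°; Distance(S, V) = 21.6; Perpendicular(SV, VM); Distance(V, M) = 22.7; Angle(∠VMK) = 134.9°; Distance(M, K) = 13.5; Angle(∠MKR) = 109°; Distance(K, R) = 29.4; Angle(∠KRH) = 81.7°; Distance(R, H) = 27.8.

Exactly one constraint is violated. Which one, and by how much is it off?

Distance(R, H) = 27.8 — off by 3.10.

Q = (0.00, 0.00) ✓; QS at -168.0° ✓; |QS| = 27.30 ✓; ∠QSV = 73.10° ✓; |SV| = 21.60 ✓; ∠(SV, VM) = 90.00° ✓; |VM| = 22.70 ✓; ∠VMK = 134.9° ✓; |MK| = 13.50 ✓; ∠MKR = 109.0° ✓; |KR| = 29.40 ✓; ∠KRH = 81.70° ✓; |RH| = 30.90 ✗.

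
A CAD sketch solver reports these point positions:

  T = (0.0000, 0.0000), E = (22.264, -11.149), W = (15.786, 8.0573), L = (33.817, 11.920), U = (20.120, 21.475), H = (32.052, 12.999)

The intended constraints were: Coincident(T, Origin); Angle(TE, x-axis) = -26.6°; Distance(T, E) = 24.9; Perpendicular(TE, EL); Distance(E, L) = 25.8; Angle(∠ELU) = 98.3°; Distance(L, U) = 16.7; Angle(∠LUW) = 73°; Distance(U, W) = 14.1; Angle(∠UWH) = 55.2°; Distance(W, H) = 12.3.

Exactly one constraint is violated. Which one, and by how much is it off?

Distance(W, H) = 12.3 — off by 4.70.

T = (0.00, 0.00) ✓; TE at -26.60° ✓; |TE| = 24.90 ✓; ∠(TE, EL) = 90.00° ✓; |EL| = 25.80 ✓; ∠ELU = 98.30° ✓; |LU| = 16.70 ✓; ∠LUW = 73.00° ✓; |UW| = 14.10 ✓; ∠UWH = 55.20° ✓; |WH| = 17.00 ✗.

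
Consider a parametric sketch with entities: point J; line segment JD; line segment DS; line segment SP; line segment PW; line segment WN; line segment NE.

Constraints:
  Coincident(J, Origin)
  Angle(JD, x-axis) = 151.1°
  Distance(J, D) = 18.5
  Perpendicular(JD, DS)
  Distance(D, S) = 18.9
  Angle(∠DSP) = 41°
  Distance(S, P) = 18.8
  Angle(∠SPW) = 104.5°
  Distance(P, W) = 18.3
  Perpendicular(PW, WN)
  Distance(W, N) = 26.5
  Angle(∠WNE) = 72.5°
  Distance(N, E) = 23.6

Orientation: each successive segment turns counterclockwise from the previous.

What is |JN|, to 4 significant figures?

38.65

∠SPW = 104.5° gives PW at 95.60° from the x-axis; with |PW| = 18.3, W = (-9.461, 17.07). PW ⟂ WN, so WN runs at -174.4°; with |WN| = 26.5, N = (-35.83, 14.48). Then |JN| = |N − J| = 38.65.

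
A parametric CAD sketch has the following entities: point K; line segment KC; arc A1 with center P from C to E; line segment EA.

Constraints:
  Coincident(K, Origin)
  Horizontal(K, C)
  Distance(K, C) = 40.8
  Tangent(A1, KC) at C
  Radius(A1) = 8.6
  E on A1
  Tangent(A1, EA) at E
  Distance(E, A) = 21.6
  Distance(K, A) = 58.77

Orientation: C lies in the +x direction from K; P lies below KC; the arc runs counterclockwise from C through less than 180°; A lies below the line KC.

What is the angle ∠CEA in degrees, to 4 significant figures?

111.4°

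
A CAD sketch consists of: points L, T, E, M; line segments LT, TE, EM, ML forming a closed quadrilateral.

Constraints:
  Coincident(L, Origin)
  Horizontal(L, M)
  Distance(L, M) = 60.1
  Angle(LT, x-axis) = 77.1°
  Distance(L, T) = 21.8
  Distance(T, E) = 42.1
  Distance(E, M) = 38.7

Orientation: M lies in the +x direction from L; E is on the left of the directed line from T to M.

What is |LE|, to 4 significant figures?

56.88

Checks: |TE| = 42.10 ✓; |EM| = 38.70 ✓.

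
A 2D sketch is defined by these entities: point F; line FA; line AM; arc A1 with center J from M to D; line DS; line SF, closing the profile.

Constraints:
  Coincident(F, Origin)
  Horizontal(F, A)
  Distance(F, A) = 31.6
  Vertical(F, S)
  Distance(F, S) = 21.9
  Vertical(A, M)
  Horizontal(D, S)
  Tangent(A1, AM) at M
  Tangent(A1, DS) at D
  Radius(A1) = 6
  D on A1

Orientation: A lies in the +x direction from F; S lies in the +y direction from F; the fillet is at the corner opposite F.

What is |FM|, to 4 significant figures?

35.37

F is at the origin; FA is horizontal with |FA| = 31.6 and A on the +x side, so A = (31.60, 0.000). F and S share the same x with |FS| = 21.9 and S on the +y side, so S = (0.000, 21.90). The virtual corner opposite F is at (31.60, 21.90). Since A1 is tangent to AM there, JM ⟂ AM and tangency of A1 to DS means the radius JD is perpendicular to DS, with radius 6.0, so the center J sits 6.0 in from both sides at J = (25.60, 15.90). That places the tangent points at M = (31.60, 15.90) on AM and D = (25.60, 21.90) on DS. Then |FM| = |M − F| = 35.37.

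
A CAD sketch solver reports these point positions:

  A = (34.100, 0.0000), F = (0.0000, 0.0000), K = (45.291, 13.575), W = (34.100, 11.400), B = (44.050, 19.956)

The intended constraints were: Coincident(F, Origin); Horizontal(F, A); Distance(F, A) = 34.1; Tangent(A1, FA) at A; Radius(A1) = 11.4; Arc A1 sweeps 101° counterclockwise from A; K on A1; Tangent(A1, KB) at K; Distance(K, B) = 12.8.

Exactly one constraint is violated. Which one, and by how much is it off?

Distance(K, B) = 12.8 — off by 6.30.

F = (0.00, 0.00) ✓; F.y = 0.00, A.y = 0.00 ✓; |FA| = 34.10 ✓; ∠(WA, AF) = 90.00° ✓; |WA| = 11.40 ✓; bearing(W→K) − bearing(W→A) = 101.0° ✓; |WK| = 11.40 ✓; ∠(WK, KB) = 89.99° ✓; |KB| = 6.501 ✗.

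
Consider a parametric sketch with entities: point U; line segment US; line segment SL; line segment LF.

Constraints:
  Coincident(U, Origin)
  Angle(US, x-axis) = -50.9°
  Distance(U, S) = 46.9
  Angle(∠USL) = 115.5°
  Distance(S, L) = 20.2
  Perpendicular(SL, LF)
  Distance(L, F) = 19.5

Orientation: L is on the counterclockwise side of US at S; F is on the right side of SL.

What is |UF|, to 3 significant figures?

73.9

U is at the origin; US runs at -50.9° with length 46.9, so S = 46.9·(cos -50.9°, sin -50.9°) = (29.6, -36.4). ∠USL = 115.5°, so SL runs at -50.9° + (180° − 115.5°) = 13.6° from the x-axis; with |SL| = 20.2, L = S + 20.2·(cos 13.6°, sin 13.6°) = (49.2, -31.6). The perpendicularity gives LF at right angles to SL; with |LF| = 19.5 on the right of SL, F = L + 19.5·(0.235, -0.972) = (53.8, -50.6). Then |UF| = |F − U| = 73.9.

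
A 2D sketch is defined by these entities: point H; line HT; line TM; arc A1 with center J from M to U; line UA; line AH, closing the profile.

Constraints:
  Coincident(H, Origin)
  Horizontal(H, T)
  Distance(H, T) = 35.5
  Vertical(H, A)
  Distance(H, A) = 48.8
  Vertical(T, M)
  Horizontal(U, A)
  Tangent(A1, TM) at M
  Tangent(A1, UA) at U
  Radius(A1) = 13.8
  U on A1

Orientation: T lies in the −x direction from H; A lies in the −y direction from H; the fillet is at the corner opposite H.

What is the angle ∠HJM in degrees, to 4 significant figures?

121.8°

H is at the origin; HT is horizontal with |HT| = 35.5 and T on the −x side, so T = (-35.50, 0.000). HA is vertical with |HA| = 48.8 and A on the −y side, so A = (0.000, -48.80). The virtual corner opposite H is at (-35.50, -48.80). A1 meets TM tangentially, so JM is at right angles to TM and A1 meets UA tangentially, so JU is at right angles to UA, with radius 13.8, so the center J sits 13.8 in from both sides at J = (-21.70, -35.00). That places the tangent points at M = (-35.50, -35.00) on TM and U = (-21.70, -48.80) on UA. Then cos ∠HJM = JH·JM / (|JH||JM|), giving 121.8°.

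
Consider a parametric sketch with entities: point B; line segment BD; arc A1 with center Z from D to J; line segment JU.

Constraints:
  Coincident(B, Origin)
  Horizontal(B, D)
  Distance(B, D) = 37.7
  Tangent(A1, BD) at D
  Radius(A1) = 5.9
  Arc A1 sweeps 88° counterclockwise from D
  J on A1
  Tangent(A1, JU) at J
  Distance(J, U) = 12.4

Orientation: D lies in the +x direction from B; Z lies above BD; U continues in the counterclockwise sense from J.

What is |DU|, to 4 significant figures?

19.16

B is at the origin; B and D share the same y with |BD| = 37.7 and D on the +x side, so D = (37.70, 0.000). A1 meets BD tangentially, so ZD is at right angles to BD, so Z = D + (0, 5.9) = (37.70, 5.900). On A1, D sits at bearing -90° from Z; an 88° counterclockwise sweep puts J at bearing -2°, so J = Z + 5.9·(cos -2°, sin -2°) = (43.60, 5.694). Since A1 is tangent to JU there, ZJ ⟂ JU, so JU runs along (−sin -2°, cos -2°); with |JU| = 12.4, U = (44.03, 18.09). Then |DU| = |U − D| = 19.16.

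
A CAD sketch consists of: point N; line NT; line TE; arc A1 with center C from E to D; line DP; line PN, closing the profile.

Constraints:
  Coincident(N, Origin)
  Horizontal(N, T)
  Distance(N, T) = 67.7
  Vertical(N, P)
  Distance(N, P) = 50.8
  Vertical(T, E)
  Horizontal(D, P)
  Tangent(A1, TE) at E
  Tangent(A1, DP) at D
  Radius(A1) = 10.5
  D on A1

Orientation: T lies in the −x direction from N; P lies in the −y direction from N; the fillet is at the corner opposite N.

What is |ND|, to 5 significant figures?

76.502

The virtual corner opposite N is at (-67.700, -50.800). A1 meets TE tangentially, so CE is at right angles to TE and since A1 is tangent to DP there, CD ⟂ DP, with radius 10.5, so the center C sits 10.5 in from both sides at C = (-57.200, -40.300). That places the tangent points at E = (-67.700, -40.300) on TE and D = (-57.200, -50.800) on DP. Then |ND| = |D − N| = 76.502.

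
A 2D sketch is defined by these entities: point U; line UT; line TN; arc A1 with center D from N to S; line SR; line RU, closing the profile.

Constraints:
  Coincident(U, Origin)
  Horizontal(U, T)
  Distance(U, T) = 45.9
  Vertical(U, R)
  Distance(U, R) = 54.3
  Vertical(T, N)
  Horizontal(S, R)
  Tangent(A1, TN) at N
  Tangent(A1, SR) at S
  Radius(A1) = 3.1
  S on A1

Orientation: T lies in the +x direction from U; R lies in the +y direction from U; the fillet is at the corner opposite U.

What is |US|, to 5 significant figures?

69.140

U is at the origin; UT is horizontal with |UT| = 45.9 and T on the +x side, so T = (45.900, 0.0000). U and R share the same x with |UR| = 54.3 and R on the +y side, so R = (0.0000, 54.300). The virtual corner opposite U is at (45.900, 54.300). A1 meets TN tangentially, so DN is at right angles to TN and A1 meets SR tangentially, so DS is at right angles to SR, with radius 3.1, so the center D sits 3.1 in from both sides at D = (42.800, 51.200). That places the tangent points at N = (45.900, 51.200) on TN and S = (42.800, 54.300) on SR. Then |US| = |S − U| = 69.140.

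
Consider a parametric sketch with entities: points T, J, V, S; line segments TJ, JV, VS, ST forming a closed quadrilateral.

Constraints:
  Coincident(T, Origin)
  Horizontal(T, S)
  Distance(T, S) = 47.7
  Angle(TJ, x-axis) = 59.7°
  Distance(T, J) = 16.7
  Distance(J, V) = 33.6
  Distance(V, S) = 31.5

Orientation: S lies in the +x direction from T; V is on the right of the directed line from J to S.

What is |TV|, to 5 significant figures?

26.862

T is at the origin; T and S share the same y with |TS| = 47.7 and S in +x, so S = (47.7, 0). TJ runs at 59.7° with |TJ| = 16.7, so J = (8.4256, 14.419). V is determined by |JV| = 33.6 and |VS| = 31.5 together: it lies at the intersection of circle(J, 33.6) and circle(S, 31.5). With |JS| = 41.838, the foot of the radical line on JS is 22.553 from J and the perpendicular offset is √(33.6² − 22.553²) = 24.907. Taking the right-of-JS solution: V = (21.013, -16.735).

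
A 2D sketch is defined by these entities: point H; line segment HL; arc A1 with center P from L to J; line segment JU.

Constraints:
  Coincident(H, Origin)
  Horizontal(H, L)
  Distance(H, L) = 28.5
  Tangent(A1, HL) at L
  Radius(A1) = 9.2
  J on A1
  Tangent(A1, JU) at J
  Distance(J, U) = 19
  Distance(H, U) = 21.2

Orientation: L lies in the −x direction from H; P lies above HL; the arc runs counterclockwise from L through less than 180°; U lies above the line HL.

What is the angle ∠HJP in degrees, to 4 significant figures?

152.8°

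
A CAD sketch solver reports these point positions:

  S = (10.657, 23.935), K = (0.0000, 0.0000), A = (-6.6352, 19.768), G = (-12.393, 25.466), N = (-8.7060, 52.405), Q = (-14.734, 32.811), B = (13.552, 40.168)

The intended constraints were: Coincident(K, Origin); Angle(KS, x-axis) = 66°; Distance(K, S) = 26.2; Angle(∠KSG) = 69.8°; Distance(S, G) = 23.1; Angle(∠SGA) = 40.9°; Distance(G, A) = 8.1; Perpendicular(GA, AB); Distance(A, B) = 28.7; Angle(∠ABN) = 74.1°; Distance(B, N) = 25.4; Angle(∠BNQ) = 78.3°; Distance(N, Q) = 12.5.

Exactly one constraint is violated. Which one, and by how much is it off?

Distance(N, Q) = 12.5 — off by 8.00.

K = (0.00, 0.00) ✓; KS at 66.00° ✓; |KS| = 26.20 ✓; ∠KSG = 69.80° ✓; |SG| = 23.10 ✓; ∠SGA = 40.90° ✓; |GA| = 8.101 ✓; ∠(GA, AB) = 90.00° ✓; |AB| = 28.70 ✓; ∠ABN = 74.10° ✓; |BN| = 25.40 ✓; ∠BNQ = 78.30° ✓; |NQ| = 20.50 ✗.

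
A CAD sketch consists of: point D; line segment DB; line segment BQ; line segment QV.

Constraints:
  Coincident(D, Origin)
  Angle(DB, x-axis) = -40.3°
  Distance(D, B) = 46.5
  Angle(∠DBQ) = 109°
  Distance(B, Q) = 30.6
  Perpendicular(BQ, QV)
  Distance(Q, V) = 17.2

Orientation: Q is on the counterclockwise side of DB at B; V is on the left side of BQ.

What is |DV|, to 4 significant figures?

53.00

∠DBQ = 109.0°, so BQ runs at -40.3° + (180° − 109.0°) = 30.70° from the x-axis; with |BQ| = 30.6, Q = B + 30.6·(cos 30.70°, sin 30.70°) = (61.78, -14.45). BQ is perpendicular to QV; with |QV| = 17.2 on the left of BQ, V = Q + 17.2·(-0.5105, 0.8599) = (52.99, 0.3363). Then |DV| = |V − D| = 53.00.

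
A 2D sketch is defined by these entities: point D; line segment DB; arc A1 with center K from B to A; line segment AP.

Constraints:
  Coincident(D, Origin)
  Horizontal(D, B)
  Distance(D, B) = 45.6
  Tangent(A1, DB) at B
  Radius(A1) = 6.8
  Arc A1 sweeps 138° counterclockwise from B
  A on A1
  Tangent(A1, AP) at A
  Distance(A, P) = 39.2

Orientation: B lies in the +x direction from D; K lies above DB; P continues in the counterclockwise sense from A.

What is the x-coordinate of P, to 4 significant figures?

21.02

D is at the origin; DB is horizontal with |DB| = 45.6 and B on the +x side, so B = (45.60, 0.000). Tangency of A1 to DB means the radius KB is perpendicular to DB, so K = B + (0, 6.8) = (45.60, 6.800). On A1, B sits at bearing -90° from K; a 138° counterclockwise sweep puts A at bearing 48°, so A = K + 6.8·(cos 48°, sin 48°) = (50.15, 11.85). Tangency of A1 to AP means the radius KA is perpendicular to AP, so AP runs along (−sin 48°, cos 48°); with |AP| = 39.2, P = (21.02, 38.08). So P.x = 21.02.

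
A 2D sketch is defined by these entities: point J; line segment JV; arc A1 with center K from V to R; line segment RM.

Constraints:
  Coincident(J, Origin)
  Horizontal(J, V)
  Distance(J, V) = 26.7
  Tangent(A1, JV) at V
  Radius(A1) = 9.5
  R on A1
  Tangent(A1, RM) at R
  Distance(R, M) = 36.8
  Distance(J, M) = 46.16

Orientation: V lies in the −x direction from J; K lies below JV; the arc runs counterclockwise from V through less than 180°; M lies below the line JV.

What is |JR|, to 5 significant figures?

37.506

J is at the origin; JV is horizontal with |JV| = 26.7 and V on the −x side, so V = (-26.700, 0.0000). The tangent condition forces KV to be normal to JV, so K = V + (0, -9.5) = (-26.700, -9.5000). Since KR ⟂ RM (tangency), |KM| = √(9.5² + 36.8²) = 38.006 regardless of where R sits on A1. So M lies on both circle(J, 46.16) and circle(K, 38.006); the below-JV intersection is M = (-12.035, -44.563). R is the foot of the tangent from M: R = (-34.270, -15.240).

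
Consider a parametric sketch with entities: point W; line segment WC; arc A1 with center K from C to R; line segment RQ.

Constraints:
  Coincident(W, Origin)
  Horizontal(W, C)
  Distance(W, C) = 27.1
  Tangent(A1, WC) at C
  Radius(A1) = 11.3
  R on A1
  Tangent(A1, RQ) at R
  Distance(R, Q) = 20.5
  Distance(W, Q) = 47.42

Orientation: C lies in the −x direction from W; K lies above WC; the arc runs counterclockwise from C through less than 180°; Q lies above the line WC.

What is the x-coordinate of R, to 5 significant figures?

-18.948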